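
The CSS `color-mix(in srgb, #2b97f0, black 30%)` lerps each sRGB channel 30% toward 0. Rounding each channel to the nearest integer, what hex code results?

#2b97f0 is rgb(43, 151, 240).
Per channel, c → c + 0.3(0 − c):
  R: 43 + 0.3×(0−43) = 43 − 12.9 = 30.1 → 30
  G: 151 − 45.3 = 105.7 → 106
  B: 240 − 72 = 168 → 168
rgb(30, 106, 168) = #1e6aa8.

#1e6aa8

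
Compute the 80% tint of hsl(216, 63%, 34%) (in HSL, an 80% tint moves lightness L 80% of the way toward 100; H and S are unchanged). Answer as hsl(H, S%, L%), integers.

hsl(216, 63%, 87%)

L moves 80% from 34 toward 100: 34 + 52.8 = 86.8 → 87.
H and S are unchanged.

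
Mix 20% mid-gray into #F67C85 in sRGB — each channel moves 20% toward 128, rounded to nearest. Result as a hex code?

#DE7D84

#F67C85 is rgb(246, 124, 133).
Lerp each channel 20% toward 128:
  R: 246 − 23.6 = 222.4 → 222
  G: 124 + 0.8 = 124.8 → 125
  B: 133 − 1 = 132 → 132
rgb(222, 125, 132) = #DE7D84.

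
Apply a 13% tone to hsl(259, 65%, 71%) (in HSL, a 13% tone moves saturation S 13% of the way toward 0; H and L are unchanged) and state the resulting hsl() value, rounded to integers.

hsl(259, 57%, 71%)

S moves 13% from 65 toward 0: 65 − 8.45 = 56.55 → 57.
H and L are unchanged.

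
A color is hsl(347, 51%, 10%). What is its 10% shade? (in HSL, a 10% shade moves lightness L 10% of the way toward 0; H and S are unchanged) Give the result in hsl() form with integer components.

L moves 10% from 10 toward 0: 10 − 1 = 9 → 9.
H and S are unchanged.

hsl(347, 51%, 9%)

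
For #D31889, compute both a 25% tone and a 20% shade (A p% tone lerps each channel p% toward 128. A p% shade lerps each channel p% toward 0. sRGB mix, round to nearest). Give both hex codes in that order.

#D31889 is rgb(211, 24, 137).
25% tone:
  R: 211 + 0.25×(128−211) = 211 − 20.75 = 190.25 → 190
  G: 24 + 26 = 50 → 50
  B: 137 − 2.25 = 134.75 → 135
  → #BE3287
20% shade:
  R: 211 − 42.2 = 168.8 → 169
  G: 24 + 0.2×(0−24) = 24 − 4.8 = 19.2 → 19
  B: 137 + 0.2×(0−137) = 137 − 27.4 = 109.6 → 110
  → #A9136E

#BE3287, #A9136E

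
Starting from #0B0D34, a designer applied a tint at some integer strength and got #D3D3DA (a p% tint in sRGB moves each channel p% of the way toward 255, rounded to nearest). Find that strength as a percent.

82%

#0B0D34 is rgb(11, 13, 52); #D3D3DA is rgb(211, 211, 218).
On the R channel (widest range): 211 ≈ 11 + (p/100)(255 − 11), so p ≈ 100×(211 − 11)/(255 − 11) = 20000/244 = 81.97.
p = 82 reproduces all three channels after rounding.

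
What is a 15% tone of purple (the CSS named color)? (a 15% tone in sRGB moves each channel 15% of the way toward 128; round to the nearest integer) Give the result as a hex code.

CSS purple is rgb(128, 0, 128).
A 15% tone moves each channel 15% toward 128:
  R: 128 + 0.15×(128−128) = 128 + 0 = 128 → 128
  G: 0 + 19.2 = 19.2 → 19
  B: 128 + 0.15×(128−128) = 128 + 0 = 128 → 128
rgb(128, 19, 128) = #801380.

#801380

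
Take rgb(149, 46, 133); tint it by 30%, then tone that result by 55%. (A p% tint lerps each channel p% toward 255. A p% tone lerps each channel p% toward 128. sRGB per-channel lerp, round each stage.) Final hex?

Per channel, c → c + 0.3(255 − c):
  R: 149 + 0.3×(255−149) = 149 + 31.8 = 180.8 → 181
  G: 46 + 0.3×(255−46) = 46 + 62.7 = 108.7 → 109
  B: 133 + 0.3×(255−133) = 133 + 36.6 = 169.6 → 170
After the tint: rgb(181, 109, 170) = #B56DAA.
Lerp each channel 55% toward 128:
  R: 181 − 29.15 = 151.85 → 152
  G: 109 + 0.55×(128−109) = 109 + 10.45 = 119.45 → 119
  B: 170 + 0.55×(128−170) = 170 − 23.1 = 146.9 → 147
rgb(152, 119, 147) = #987793.

#987793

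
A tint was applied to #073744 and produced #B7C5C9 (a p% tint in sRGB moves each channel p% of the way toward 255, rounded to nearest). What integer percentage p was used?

71%

#073744 is rgb(7, 55, 68); #B7C5C9 is rgb(183, 197, 201).
On the R channel (widest range): 183 ≈ 7 + (p/100)(255 − 7), so p ≈ 100×(183 − 7)/(255 − 7) = 17600/248 = 70.97.
p = 71 reproduces all three channels after rounding.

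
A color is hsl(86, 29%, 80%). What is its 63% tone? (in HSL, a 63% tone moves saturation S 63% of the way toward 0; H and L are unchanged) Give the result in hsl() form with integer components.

hsl(86, 11%, 80%)

S moves 63% from 29 toward 0: 29 − 18.27 = 10.73 → 11.
H and L are unchanged.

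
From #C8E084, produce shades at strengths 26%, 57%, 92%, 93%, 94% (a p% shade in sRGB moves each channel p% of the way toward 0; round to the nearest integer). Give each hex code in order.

#94A662, #566039, #10120B, #0E1009, #0C0D08

#C8E084 is rgb(200, 224, 132).
26%: (200 − 52 = 148→148, 224 − 58.24 = 165.76→166, 132 − 34.32 = 97.68→98) → #94A662
57%: (200 − 114 = 86→86, 224 − 127.68 = 96.32→96, 132 − 75.24 = 56.76→57) → #566039
92%: (200 − 184 = 16→16, 224 − 206.08 = 17.92→18, 132 − 121.44 = 10.56→11) → #10120B
93%: (200 − 186 = 14→14, 224 − 208.32 = 15.68→16, 132 − 122.76 = 9.24→9) → #0E1009
94%: (200 − 188 = 12→12, 224 − 210.56 = 13.44→13, 132 − 124.08 = 7.92→8) → #0C0D08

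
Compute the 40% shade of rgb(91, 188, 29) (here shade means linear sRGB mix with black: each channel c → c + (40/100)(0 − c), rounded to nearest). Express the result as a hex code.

#377111

Lerp each channel 40% toward 0:
  R: 91 − 36.4 = 54.6 → 55
  G: 188 − 75.2 = 112.8 → 113
  B: 29 − 11.6 = 17.4 → 17
rgb(55, 113, 17) = #377111.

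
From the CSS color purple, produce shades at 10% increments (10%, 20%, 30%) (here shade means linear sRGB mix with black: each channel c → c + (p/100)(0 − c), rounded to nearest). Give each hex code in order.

CSS purple is rgb(128, 0, 128).
10%: (128 − 12.8 = 115.2→115, 0→0, 128 − 12.8 = 115.2→115) → #730073
20%: (128 − 25.6 = 102.4→102, 0→0, 128 − 25.6 = 102.4→102) → #660066
30%: (128 − 38.4 = 89.6→90, 0→0, 128 − 38.4 = 89.6→90) → #5A005A

#730073, #660066, #5A005A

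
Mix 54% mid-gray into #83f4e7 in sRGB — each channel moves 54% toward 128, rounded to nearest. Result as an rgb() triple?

#83f4e7 is rgb(131, 244, 231).
Lerp each channel 54% toward 128:
  R: 131 + 0.54×(128−131) = 131 − 1.62 = 129.38 → 129
  G: 244 + 0.54×(128−244) = 244 − 62.64 = 181.36 → 181
  B: 231 + 0.54×(128−231) = 231 − 55.62 = 175.38 → 175

rgb(129, 181, 175)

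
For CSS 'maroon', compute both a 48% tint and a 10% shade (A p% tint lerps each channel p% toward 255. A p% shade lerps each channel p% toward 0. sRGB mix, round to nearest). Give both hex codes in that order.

CSS maroon is rgb(128, 0, 0).
48% tint:
  R: 128 + 60.96 = 188.96 → 189
  G: 0 + 122.4 = 122.4 → 122
  B: 0 + 0.48×(255−0) = 0 + 122.4 = 122.4 → 122
  → #BD7A7A
10% shade:
  R: 128 + 0.1×(0−128) = 128 − 12.8 = 115.2 → 115
  G: 0 + 0 = 0 → 0
  B: 0 + 0.1×(0−0) = 0 + 0 = 0 → 0
  → #730000

#BD7A7A, #730000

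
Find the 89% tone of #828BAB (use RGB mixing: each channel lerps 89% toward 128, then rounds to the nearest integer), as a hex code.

#808185

#828BAB is rgb(130, 139, 171).
An 89% tone moves each channel 89% toward 128:
  R: 130 + 0.89×(128−130) = 130 − 1.78 = 128.22 → 128
  G: 139 − 9.79 = 129.21 → 129
  B: 171 − 38.27 = 132.73 → 133
rgb(128, 129, 133) = #808185.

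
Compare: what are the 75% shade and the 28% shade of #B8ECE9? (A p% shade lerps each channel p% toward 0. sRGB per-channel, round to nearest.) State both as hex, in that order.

#2E3B3A, #84AAA8

#B8ECE9 is rgb(184, 236, 233).
75% shade:
  R: 184 + 0.75×(0−184) = 184 − 138 = 46 → 46
  G: 236 + 0.75×(0−236) = 236 − 177 = 59 → 59
  B: 233 − 174.75 = 58.25 → 58
  → #2E3B3A
28% shade:
  R: 184 + 0.28×(0−184) = 184 − 51.52 = 132.48 → 132
  G: 236 + 0.28×(0−236) = 236 − 66.08 = 169.92 → 170
  B: 233 − 65.24 = 167.76 → 168
  → #84AAA8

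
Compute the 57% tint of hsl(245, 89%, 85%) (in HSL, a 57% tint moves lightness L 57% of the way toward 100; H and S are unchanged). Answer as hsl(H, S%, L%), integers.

hsl(245, 89%, 94%)

L moves 57% from 85 toward 100: 85 + 8.55 = 93.55 → 94.
H and S are unchanged.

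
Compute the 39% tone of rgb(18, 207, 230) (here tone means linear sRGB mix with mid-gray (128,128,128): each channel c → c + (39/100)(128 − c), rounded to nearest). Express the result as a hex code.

A 39% tone moves each channel 39% toward 128:
  R: 18 + 0.39×(128−18) = 18 + 42.9 = 60.9 → 61
  G: 207 + 0.39×(128−207) = 207 − 30.81 = 176.19 → 176
  B: 230 − 39.78 = 190.22 → 190
rgb(61, 176, 190) = #3DB0BE.

#3DB0BE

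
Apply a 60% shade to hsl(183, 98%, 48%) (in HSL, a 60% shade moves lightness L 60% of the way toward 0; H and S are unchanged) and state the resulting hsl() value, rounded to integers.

L moves 60% from 48 toward 0: 48 − 28.8 = 19.2 → 19.
H and S are unchanged.

hsl(183, 98%, 19%)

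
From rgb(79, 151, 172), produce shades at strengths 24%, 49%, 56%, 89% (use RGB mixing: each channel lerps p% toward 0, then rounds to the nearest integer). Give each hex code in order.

#3c7383, #284d58, #23424c, #091113

24%: (79 − 18.96 = 60.04→60, 151 − 36.24 = 114.76→115, 172 − 41.28 = 130.72→131) → #3c7383
49%: (79 − 38.71 = 40.29→40, 151 − 73.99 = 77.01→77, 172 − 84.28 = 87.72→88) → #284d58
56%: (79 − 44.24 = 34.76→35, 151 − 84.56 = 66.44→66, 172 − 96.32 = 75.68→76) → #23424c
89%: (79 − 70.31 = 8.69→9, 151 − 134.39 = 16.61→17, 172 − 153.08 = 18.92→19) → #091113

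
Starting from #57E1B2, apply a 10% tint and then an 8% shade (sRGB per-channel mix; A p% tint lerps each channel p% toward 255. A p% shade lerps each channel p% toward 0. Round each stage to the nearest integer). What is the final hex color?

#60D2AB

#57E1B2 is rgb(87, 225, 178).
Lerp each channel 10% toward 255:
  R: 87 + 0.1×(255−87) = 87 + 16.8 = 103.8 → 104
  G: 225 + 3 = 228 → 228
  B: 178 + 0.1×(255−178) = 178 + 7.7 = 185.7 → 186
After the tint: rgb(104, 228, 186) = #68E4BA.
Lerp each channel 8% toward 0:
  R: 104 + 0.08×(0−104) = 104 − 8.32 = 95.68 → 96
  G: 228 + 0.08×(0−228) = 228 − 18.24 = 209.76 → 210
  B: 186 − 14.88 = 171.12 → 171
rgb(96, 210, 171) = #60D2AB.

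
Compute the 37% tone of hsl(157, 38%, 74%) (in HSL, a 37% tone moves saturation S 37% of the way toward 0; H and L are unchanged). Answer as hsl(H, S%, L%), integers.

hsl(157, 24%, 74%)

S moves 37% from 38 toward 0: 38 − 14.06 = 23.94 → 24.
H and L are unchanged.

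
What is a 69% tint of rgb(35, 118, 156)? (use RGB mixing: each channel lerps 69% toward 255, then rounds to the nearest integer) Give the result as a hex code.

#BBD5E0

A 69% tint moves each channel 69% toward 255:
  R: 35 + 151.8 = 186.8 → 187
  G: 118 + 0.69×(255−118) = 118 + 94.53 = 212.53 → 213
  B: 156 + 0.69×(255−156) = 156 + 68.31 = 224.31 → 224
rgb(187, 213, 224) = #BBD5E0.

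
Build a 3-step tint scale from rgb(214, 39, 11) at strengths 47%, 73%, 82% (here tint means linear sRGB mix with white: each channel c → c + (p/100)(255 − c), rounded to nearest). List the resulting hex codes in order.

#E98D7E, #F4C5BD, #F8D8D3

47%: (214 + 19.27 = 233.27→233, 39 + 101.52 = 140.52→141, 11 + 114.68 = 125.68→126) → #E98D7E
73%: (214 + 29.93 = 243.93→244, 39 + 157.68 = 196.68→197, 11 + 178.12 = 189.12→189) → #F4C5BD
82%: (214 + 33.62 = 247.62→248, 39 + 177.12 = 216.12→216, 11 + 200.08 = 211.08→211) → #F8D8D3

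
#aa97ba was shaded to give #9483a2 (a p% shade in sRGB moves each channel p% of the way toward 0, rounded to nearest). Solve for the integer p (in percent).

13%

#aa97ba is rgb(170, 151, 186); #9483a2 is rgb(148, 131, 162).
On the B channel (widest range): 162 ≈ 186 + (p/100)(0 − 186), so p ≈ 100×(162 − 186)/(0 − 186) = -2400/-186 = 12.90.
p = 13 reproduces all three channels after rounding.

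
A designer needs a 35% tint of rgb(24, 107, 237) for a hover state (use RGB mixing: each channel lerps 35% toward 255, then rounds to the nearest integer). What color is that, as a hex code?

Per channel, c → c + 0.35(255 − c):
  R: 24 + 0.35×(255−24) = 24 + 80.85 = 104.85 → 105
  G: 107 + 0.35×(255−107) = 107 + 51.8 = 158.8 → 159
  B: 237 + 0.35×(255−237) = 237 + 6.3 = 243.3 → 243
rgb(105, 159, 243) = #699FF3.

#699FF3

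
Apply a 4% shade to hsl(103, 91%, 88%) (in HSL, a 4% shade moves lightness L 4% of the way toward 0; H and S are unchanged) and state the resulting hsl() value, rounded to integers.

L moves 4% from 88 toward 0: 88 − 3.52 = 84.48 → 84.
H and S are unchanged.

hsl(103, 91%, 84%)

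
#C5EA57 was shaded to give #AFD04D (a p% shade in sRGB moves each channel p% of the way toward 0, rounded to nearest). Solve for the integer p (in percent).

#C5EA57 is rgb(197, 234, 87); #AFD04D is rgb(175, 208, 77).
On the G channel (widest range): 208 ≈ 234 + (p/100)(0 − 234), so p ≈ 100×(208 − 234)/(0 − 234) = -2600/-234 = 11.11.
p = 11 reproduces all three channels after rounding.

11%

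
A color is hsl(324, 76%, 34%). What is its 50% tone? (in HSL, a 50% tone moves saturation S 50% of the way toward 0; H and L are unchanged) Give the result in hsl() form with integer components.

hsl(324, 38%, 34%)

S moves 50% from 76 toward 0: 76 − 38 = 38 → 38.
H and L are unchanged.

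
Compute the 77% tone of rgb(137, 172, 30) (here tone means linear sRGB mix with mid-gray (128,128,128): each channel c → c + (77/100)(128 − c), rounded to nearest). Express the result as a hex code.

A 77% tone moves each channel 77% toward 128:
  R: 137 − 6.93 = 130.07 → 130
  G: 172 − 33.88 = 138.12 → 138
  B: 30 + 0.77×(128−30) = 30 + 75.46 = 105.46 → 105
rgb(130, 138, 105) = #828A69.

#828A69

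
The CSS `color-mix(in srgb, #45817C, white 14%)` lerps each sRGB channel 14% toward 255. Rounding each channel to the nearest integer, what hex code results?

#45817C is rgb(69, 129, 124).
A 14% tint moves each channel 14% toward 255:
  R: 69 + 26.04 = 95.04 → 95
  G: 129 + 17.64 = 146.64 → 147
  B: 124 + 0.14×(255−124) = 124 + 18.34 = 142.34 → 142
rgb(95, 147, 142) = #5F938E.

#5F938E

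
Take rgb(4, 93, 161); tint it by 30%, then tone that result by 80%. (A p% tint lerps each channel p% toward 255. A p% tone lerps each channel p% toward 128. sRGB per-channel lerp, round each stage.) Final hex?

A 30% tint moves each channel 30% toward 255:
  R: 4 + 0.3×(255−4) = 4 + 75.3 = 79.3 → 79
  G: 93 + 0.3×(255−93) = 93 + 48.6 = 141.6 → 142
  B: 161 + 28.2 = 189.2 → 189
After the tint: rgb(79, 142, 189) = #4F8EBD.
Per channel, c → c + 0.8(128 − c):
  R: 79 + 0.8×(128−79) = 79 + 39.2 = 118.2 → 118
  G: 142 + 0.8×(128−142) = 142 − 11.2 = 130.8 → 131
  B: 189 − 48.8 = 140.2 → 140
rgb(118, 131, 140) = #76838C.

#76838C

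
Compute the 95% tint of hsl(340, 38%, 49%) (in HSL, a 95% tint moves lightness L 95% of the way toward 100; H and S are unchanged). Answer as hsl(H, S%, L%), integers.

hsl(340, 38%, 97%)

L moves 95% from 49 toward 100: 49 + 48.45 = 97.45 → 97.
H and S are unchanged.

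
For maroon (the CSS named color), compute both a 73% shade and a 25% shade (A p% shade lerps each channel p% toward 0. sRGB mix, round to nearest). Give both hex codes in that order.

#230000, #600000

CSS maroon is rgb(128, 0, 0).
73% shade:
  R: 128 + 0.73×(0−128) = 128 − 93.44 = 34.56 → 35
  G: 0 + 0 = 0 → 0
  B: 0 + 0.73×(0−0) = 0 + 0 = 0 → 0
  → #230000
25% shade:
  R: 128 − 32 = 96 → 96
  G: 0 + 0.25×(0−0) = 0 + 0 = 0 → 0
  B: 0 + 0.25×(0−0) = 0 + 0 = 0 → 0
  → #600000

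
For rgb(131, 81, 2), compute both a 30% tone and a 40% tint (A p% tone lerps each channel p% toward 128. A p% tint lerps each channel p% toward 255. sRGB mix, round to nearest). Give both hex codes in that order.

30% tone:
  R: 131 − 0.9 = 130.1 → 130
  G: 81 + 0.3×(128−81) = 81 + 14.1 = 95.1 → 95
  B: 2 + 0.3×(128−2) = 2 + 37.8 = 39.8 → 40
  → #825F28
40% tint:
  R: 131 + 49.6 = 180.6 → 181
  G: 81 + 0.4×(255−81) = 81 + 69.6 = 150.6 → 151
  B: 2 + 0.4×(255−2) = 2 + 101.2 = 103.2 → 103
  → #B59767

#825F28, #B59767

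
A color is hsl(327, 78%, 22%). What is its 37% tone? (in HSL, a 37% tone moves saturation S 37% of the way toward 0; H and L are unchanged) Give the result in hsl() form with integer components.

S moves 37% from 78 toward 0: 78 − 28.86 = 49.14 → 49.
H and L are unchanged.

hsl(327, 49%, 22%)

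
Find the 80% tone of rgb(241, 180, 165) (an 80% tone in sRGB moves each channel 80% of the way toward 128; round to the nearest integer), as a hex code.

#978A87

Per channel, c → c + 0.8(128 − c):
  R: 241 + 0.8×(128−241) = 241 − 90.4 = 150.6 → 151
  G: 180 − 41.6 = 138.4 → 138
  B: 165 + 0.8×(128−165) = 165 − 29.6 = 135.4 → 135
rgb(151, 138, 135) = #978A87.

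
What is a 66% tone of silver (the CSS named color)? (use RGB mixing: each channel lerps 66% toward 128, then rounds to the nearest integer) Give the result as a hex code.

CSS silver is rgb(192, 192, 192).
A 66% tone moves each channel 66% toward 128:
  R: 192 − 42.24 = 149.76 → 150
  G: 192 + 0.66×(128−192) = 192 − 42.24 = 149.76 → 150
  B: 192 − 42.24 = 149.76 → 150
rgb(150, 150, 150) = #969696.

#969696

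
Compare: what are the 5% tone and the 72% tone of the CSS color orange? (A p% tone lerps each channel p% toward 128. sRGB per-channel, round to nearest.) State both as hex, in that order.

CSS orange is rgb(255, 165, 0).
5% tone:
  R: 255 + 0.05×(128−255) = 255 − 6.35 = 248.65 → 249
  G: 165 + 0.05×(128−165) = 165 − 1.85 = 163.15 → 163
  B: 0 + 0.05×(128−0) = 0 + 6.4 = 6.4 → 6
  → #F9A306
72% tone:
  R: 255 + 0.72×(128−255) = 255 − 91.44 = 163.56 → 164
  G: 165 − 26.64 = 138.36 → 138
  B: 0 + 0.72×(128−0) = 0 + 92.16 = 92.16 → 92
  → #A48A5C

#F9A306, #A48A5C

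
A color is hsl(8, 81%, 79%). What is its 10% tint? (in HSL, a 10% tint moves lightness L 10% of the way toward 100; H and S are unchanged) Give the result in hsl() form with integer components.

hsl(8, 81%, 81%)

L moves 10% from 79 toward 100: 79 + 2.1 = 81.1 → 81.
H and S are unchanged.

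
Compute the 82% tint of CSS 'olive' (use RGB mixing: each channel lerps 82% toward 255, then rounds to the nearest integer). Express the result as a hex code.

#E8E8D1

CSS olive is rgb(128, 128, 0).
Per channel, c → c + 0.82(255 − c):
  R: 128 + 0.82×(255−128) = 128 + 104.14 = 232.14 → 232
  G: 128 + 104.14 = 232.14 → 232
  B: 0 + 209.1 = 209.1 → 209
rgb(232, 232, 209) = #E8E8D1.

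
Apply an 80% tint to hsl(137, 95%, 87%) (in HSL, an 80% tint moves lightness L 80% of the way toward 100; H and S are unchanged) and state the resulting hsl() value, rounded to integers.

hsl(137, 95%, 97%)

L moves 80% from 87 toward 100: 87 + 10.4 = 97.4 → 97.
H and S are unchanged.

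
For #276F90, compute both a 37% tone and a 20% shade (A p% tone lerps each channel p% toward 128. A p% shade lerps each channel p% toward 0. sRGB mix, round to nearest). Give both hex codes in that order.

#48758A, #1F5973

#276F90 is rgb(39, 111, 144).
37% tone:
  R: 39 + 32.93 = 71.93 → 72
  G: 111 + 0.37×(128−111) = 111 + 6.29 = 117.29 → 117
  B: 144 − 5.92 = 138.08 → 138
  → #48758A
20% shade:
  R: 39 − 7.8 = 31.2 → 31
  G: 111 − 22.2 = 88.8 → 89
  B: 144 − 28.8 = 115.2 → 115
  → #1F5973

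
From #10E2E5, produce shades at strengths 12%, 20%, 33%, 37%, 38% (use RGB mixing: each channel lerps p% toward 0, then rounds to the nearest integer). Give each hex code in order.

#0EC7CA, #0DB5B7, #0B9799, #0A8E90, #0A8C8E

#10E2E5 is rgb(16, 226, 229).
12%: (16 − 1.92 = 14.08→14, 226 − 27.12 = 198.88→199, 229 − 27.48 = 201.52→202) → #0EC7CA
20%: (16 − 3.2 = 12.8→13, 226 − 45.2 = 180.8→181, 229 − 45.8 = 183.2→183) → #0DB5B7
33%: (16 − 5.28 = 10.72→11, 226 − 74.58 = 151.42→151, 229 − 75.57 = 153.43→153) → #0B9799
37%: (16 − 5.92 = 10.08→10, 226 − 83.62 = 142.38→142, 229 − 84.73 = 144.27→144) → #0A8E90
38%: (16 − 6.08 = 9.92→10, 226 − 85.88 = 140.12→140, 229 − 87.02 = 141.98→142) → #0A8C8E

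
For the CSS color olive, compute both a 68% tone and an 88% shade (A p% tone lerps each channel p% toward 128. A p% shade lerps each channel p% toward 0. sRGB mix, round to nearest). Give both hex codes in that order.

CSS olive is rgb(128, 128, 0).
68% tone:
  R: 128 + 0 = 128 → 128
  G: 128 + 0.68×(128−128) = 128 + 0 = 128 → 128
  B: 0 + 0.68×(128−0) = 0 + 87.04 = 87.04 → 87
  → #808057
88% shade:
  R: 128 − 112.64 = 15.36 → 15
  G: 128 + 0.88×(0−128) = 128 − 112.64 = 15.36 → 15
  B: 0 + 0.88×(0−0) = 0 + 0 = 0 → 0
  → #0F0F00

#808057, #0F0F00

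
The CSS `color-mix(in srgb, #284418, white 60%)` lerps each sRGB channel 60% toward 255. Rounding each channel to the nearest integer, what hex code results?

#A9B4A3

#284418 is rgb(40, 68, 24).
Lerp each channel 60% toward 255:
  R: 40 + 129 = 169 → 169
  G: 68 + 112.2 = 180.2 → 180
  B: 24 + 0.6×(255−24) = 24 + 138.6 = 162.6 → 163
rgb(169, 180, 163) = #A9B4A3.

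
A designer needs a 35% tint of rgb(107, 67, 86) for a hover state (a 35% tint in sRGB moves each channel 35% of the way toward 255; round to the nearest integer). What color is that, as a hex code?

Lerp each channel 35% toward 255:
  R: 107 + 0.35×(255−107) = 107 + 51.8 = 158.8 → 159
  G: 67 + 0.35×(255−67) = 67 + 65.8 = 132.8 → 133
  B: 86 + 59.15 = 145.15 → 145
rgb(159, 133, 145) = #9F8591.

#9F8591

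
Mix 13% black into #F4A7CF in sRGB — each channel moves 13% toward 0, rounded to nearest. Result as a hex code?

#F4A7CF is rgb(244, 167, 207).
Per channel, c → c + 0.13(0 − c):
  R: 244 + 0.13×(0−244) = 244 − 31.72 = 212.28 → 212
  G: 167 − 21.71 = 145.29 → 145
  B: 207 + 0.13×(0−207) = 207 − 26.91 = 180.09 → 180
rgb(212, 145, 180) = #D491B4.

#D491B4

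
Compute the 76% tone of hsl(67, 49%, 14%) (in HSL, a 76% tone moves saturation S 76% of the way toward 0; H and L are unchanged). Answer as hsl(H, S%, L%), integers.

hsl(67, 12%, 14%)

S moves 76% from 49 toward 0: 49 − 37.24 = 11.76 → 12.
H and L are unchanged.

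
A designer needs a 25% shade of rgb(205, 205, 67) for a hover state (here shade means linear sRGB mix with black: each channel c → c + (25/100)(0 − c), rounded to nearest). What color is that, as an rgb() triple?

rgb(154, 154, 50)

A 25% shade moves each channel 25% toward 0:
  R: 205 + 0.25×(0−205) = 205 − 51.25 = 153.75 → 154
  G: 205 + 0.25×(0−205) = 205 − 51.25 = 153.75 → 154
  B: 67 + 0.25×(0−67) = 67 − 16.75 = 50.25 → 50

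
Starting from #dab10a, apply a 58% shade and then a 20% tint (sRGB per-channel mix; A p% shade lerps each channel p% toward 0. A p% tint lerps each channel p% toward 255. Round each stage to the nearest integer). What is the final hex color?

#dab10a is rgb(218, 177, 10).
Per channel, c → c + 0.58(0 − c):
  R: 218 − 126.44 = 91.56 → 92
  G: 177 + 0.58×(0−177) = 177 − 102.66 = 74.34 → 74
  B: 10 + 0.58×(0−10) = 10 − 5.8 = 4.2 → 4
After the shade: rgb(92, 74, 4) = #5c4a04.
Lerp each channel 20% toward 255:
  R: 92 + 32.6 = 124.6 → 125
  G: 74 + 0.2×(255−74) = 74 + 36.2 = 110.2 → 110
  B: 4 + 0.2×(255−4) = 4 + 50.2 = 54.2 → 54
rgb(125, 110, 54) = #7d6e36.

#7d6e36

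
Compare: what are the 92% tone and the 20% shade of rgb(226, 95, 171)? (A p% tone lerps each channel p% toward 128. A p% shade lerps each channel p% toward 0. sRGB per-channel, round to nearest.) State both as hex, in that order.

#887d83, #b54c89

92% tone:
  R: 226 + 0.92×(128−226) = 226 − 90.16 = 135.84 → 136
  G: 95 + 0.92×(128−95) = 95 + 30.36 = 125.36 → 125
  B: 171 + 0.92×(128−171) = 171 − 39.56 = 131.44 → 131
  → #887d83
20% shade:
  R: 226 + 0.2×(0−226) = 226 − 45.2 = 180.8 → 181
  G: 95 + 0.2×(0−95) = 95 − 19 = 76 → 76
  B: 171 + 0.2×(0−171) = 171 − 34.2 = 136.8 → 137
  → #b54c89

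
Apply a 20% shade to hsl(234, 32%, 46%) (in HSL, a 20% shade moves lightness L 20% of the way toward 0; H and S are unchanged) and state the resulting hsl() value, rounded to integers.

hsl(234, 32%, 37%)

L moves 20% from 46 toward 0: 46 − 9.2 = 36.8 → 37.
H and S are unchanged.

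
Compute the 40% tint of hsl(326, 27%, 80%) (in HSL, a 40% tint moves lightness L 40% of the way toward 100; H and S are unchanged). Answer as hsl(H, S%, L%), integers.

L moves 40% from 80 toward 100: 80 + 8 = 88 → 88.
H and S are unchanged.

hsl(326, 27%, 88%)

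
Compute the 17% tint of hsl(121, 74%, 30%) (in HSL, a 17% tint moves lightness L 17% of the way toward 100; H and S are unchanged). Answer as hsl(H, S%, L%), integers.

hsl(121, 74%, 42%)

L moves 17% from 30 toward 100: 30 + 11.9 = 41.9 → 42.
H and S are unchanged.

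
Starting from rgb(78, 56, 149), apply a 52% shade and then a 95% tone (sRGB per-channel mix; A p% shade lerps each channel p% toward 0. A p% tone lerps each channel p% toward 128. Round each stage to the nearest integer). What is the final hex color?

#7b7b7d

A 52% shade moves each channel 52% toward 0:
  R: 78 − 40.56 = 37.44 → 37
  G: 56 + 0.52×(0−56) = 56 − 29.12 = 26.88 → 27
  B: 149 − 77.48 = 71.52 → 72
After the shade: rgb(37, 27, 72) = #251b48.
Lerp each channel 95% toward 128:
  R: 37 + 86.45 = 123.45 → 123
  G: 27 + 0.95×(128−27) = 27 + 95.95 = 122.95 → 123
  B: 72 + 53.2 = 125.2 → 125
rgb(123, 123, 125) = #7b7b7d.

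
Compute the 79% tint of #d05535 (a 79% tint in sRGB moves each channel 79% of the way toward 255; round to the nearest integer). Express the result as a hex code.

#f5dbd5

#d05535 is rgb(208, 85, 53).
Lerp each channel 79% toward 255:
  R: 208 + 0.79×(255−208) = 208 + 37.13 = 245.13 → 245
  G: 85 + 0.79×(255−85) = 85 + 134.3 = 219.3 → 219
  B: 53 + 159.58 = 212.58 → 213
rgb(245, 219, 213) = #f5dbd5.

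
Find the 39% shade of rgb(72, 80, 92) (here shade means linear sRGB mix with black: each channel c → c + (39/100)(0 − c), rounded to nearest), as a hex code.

#2c3138

A 39% shade moves each channel 39% toward 0:
  R: 72 + 0.39×(0−72) = 72 − 28.08 = 43.92 → 44
  G: 80 + 0.39×(0−80) = 80 − 31.2 = 48.8 → 49
  B: 92 − 35.88 = 56.12 → 56
rgb(44, 49, 56) = #2c3138.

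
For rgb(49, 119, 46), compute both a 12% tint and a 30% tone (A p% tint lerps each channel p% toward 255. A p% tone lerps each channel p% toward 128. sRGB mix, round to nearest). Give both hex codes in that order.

12% tint:
  R: 49 + 24.72 = 73.72 → 74
  G: 119 + 0.12×(255−119) = 119 + 16.32 = 135.32 → 135
  B: 46 + 25.08 = 71.08 → 71
  → #4a8747
30% tone:
  R: 49 + 0.3×(128−49) = 49 + 23.7 = 72.7 → 73
  G: 119 + 2.7 = 121.7 → 122
  B: 46 + 24.6 = 70.6 → 71
  → #497a47

#4a8747, #497a47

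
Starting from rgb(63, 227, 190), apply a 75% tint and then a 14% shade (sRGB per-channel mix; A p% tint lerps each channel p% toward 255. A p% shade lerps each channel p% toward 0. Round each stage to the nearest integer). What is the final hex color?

#b2d5ce

Lerp each channel 75% toward 255:
  R: 63 + 0.75×(255−63) = 63 + 144 = 207 → 207
  G: 227 + 0.75×(255−227) = 227 + 21 = 248 → 248
  B: 190 + 48.75 = 238.75 → 239
After the tint: rgb(207, 248, 239) = #cff8ef.
Lerp each channel 14% toward 0:
  R: 207 − 28.98 = 178.02 → 178
  G: 248 + 0.14×(0−248) = 248 − 34.72 = 213.28 → 213
  B: 239 − 33.46 = 205.54 → 206
rgb(178, 213, 206) = #b2d5ce.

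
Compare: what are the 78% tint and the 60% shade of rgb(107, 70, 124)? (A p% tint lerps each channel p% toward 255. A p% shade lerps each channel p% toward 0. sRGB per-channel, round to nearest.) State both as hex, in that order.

78% tint:
  R: 107 + 0.78×(255−107) = 107 + 115.44 = 222.44 → 222
  G: 70 + 0.78×(255−70) = 70 + 144.3 = 214.3 → 214
  B: 124 + 102.18 = 226.18 → 226
  → #DED6E2
60% shade:
  R: 107 − 64.2 = 42.8 → 43
  G: 70 + 0.6×(0−70) = 70 − 42 = 28 → 28
  B: 124 − 74.4 = 49.6 → 50
  → #2B1C32

#DED6E2, #2B1C32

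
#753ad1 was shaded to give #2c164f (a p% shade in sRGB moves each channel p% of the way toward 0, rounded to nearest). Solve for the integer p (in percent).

62%

#753ad1 is rgb(117, 58, 209); #2c164f is rgb(44, 22, 79).
On the B channel (widest range): 79 ≈ 209 + (p/100)(0 − 209), so p ≈ 100×(79 − 209)/(0 − 209) = -13000/-209 = 62.20.
p = 62 reproduces all three channels after rounding.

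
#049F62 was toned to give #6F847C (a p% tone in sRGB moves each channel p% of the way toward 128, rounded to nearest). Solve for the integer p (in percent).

86%

#049F62 is rgb(4, 159, 98); #6F847C is rgb(111, 132, 124).
On the R channel (widest range): 111 ≈ 4 + (p/100)(128 − 4), so p ≈ 100×(111 − 4)/(128 − 4) = 10700/124 = 86.29.
p = 86 reproduces all three channels after rounding.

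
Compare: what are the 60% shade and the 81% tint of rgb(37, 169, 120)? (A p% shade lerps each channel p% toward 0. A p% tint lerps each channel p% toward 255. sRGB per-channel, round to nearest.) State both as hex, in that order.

#0F4430, #D6EFE5

60% shade:
  R: 37 + 0.6×(0−37) = 37 − 22.2 = 14.8 → 15
  G: 169 − 101.4 = 67.6 → 68
  B: 120 − 72 = 48 → 48
  → #0F4430
81% tint:
  R: 37 + 176.58 = 213.58 → 214
  G: 169 + 0.81×(255−169) = 169 + 69.66 = 238.66 → 239
  B: 120 + 109.35 = 229.35 → 229
  → #D6EFE5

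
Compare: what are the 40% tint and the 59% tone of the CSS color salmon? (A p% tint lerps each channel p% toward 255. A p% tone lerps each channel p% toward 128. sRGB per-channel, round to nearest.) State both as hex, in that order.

CSS salmon is rgb(250, 128, 114).
40% tint:
  R: 250 + 0.4×(255−250) = 250 + 2 = 252 → 252
  G: 128 + 0.4×(255−128) = 128 + 50.8 = 178.8 → 179
  B: 114 + 56.4 = 170.4 → 170
  → #FCB3AA
59% tone:
  R: 250 − 71.98 = 178.02 → 178
  G: 128 + 0.59×(128−128) = 128 + 0 = 128 → 128
  B: 114 + 0.59×(128−114) = 114 + 8.26 = 122.26 → 122
  → #B2807A

#FCB3AA, #B2807A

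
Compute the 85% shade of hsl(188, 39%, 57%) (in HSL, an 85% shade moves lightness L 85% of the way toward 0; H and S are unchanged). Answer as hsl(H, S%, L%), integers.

hsl(188, 39%, 9%)

L moves 85% from 57 toward 0: 57 − 48.45 = 8.55 → 9.
H and S are unchanged.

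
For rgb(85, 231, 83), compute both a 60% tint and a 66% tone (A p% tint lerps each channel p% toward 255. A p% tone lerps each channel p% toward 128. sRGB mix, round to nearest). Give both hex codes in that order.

60% tint:
  R: 85 + 0.6×(255−85) = 85 + 102 = 187 → 187
  G: 231 + 0.6×(255−231) = 231 + 14.4 = 245.4 → 245
  B: 83 + 0.6×(255−83) = 83 + 103.2 = 186.2 → 186
  → #BBF5BA
66% tone:
  R: 85 + 28.38 = 113.38 → 113
  G: 231 + 0.66×(128−231) = 231 − 67.98 = 163.02 → 163
  B: 83 + 29.7 = 112.7 → 113
  → #71A371

#BBF5BA, #71A371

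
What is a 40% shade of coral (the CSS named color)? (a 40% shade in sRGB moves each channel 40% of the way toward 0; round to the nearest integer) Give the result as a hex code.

CSS coral is rgb(255, 127, 80).
Per channel, c → c + 0.4(0 − c):
  R: 255 − 102 = 153 → 153
  G: 127 − 50.8 = 76.2 → 76
  B: 80 + 0.4×(0−80) = 80 − 32 = 48 → 48
rgb(153, 76, 48) = #994c30.

#994c30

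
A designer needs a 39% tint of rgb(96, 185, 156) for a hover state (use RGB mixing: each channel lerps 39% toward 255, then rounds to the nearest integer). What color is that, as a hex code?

#9ED4C3

Lerp each channel 39% toward 255:
  R: 96 + 0.39×(255−96) = 96 + 62.01 = 158.01 → 158
  G: 185 + 27.3 = 212.3 → 212
  B: 156 + 38.61 = 194.61 → 195
rgb(158, 212, 195) = #9ED4C3.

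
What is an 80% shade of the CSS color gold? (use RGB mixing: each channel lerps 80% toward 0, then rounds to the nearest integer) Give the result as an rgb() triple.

rgb(51, 43, 0)

CSS gold is rgb(255, 215, 0).
An 80% shade moves each channel 80% toward 0:
  R: 255 + 0.8×(0−255) = 255 − 204 = 51 → 51
  G: 215 + 0.8×(0−215) = 215 − 172 = 43 → 43
  B: 0 + 0.8×(0−0) = 0 + 0 = 0 → 0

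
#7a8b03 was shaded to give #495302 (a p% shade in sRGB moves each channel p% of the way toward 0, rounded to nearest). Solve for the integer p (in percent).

40%

#7a8b03 is rgb(122, 139, 3); #495302 is rgb(73, 83, 2).
On the G channel (widest range): 83 ≈ 139 + (p/100)(0 − 139), so p ≈ 100×(83 − 139)/(0 − 139) = -5600/-139 = 40.29.
p = 40 reproduces all three channels after rounding.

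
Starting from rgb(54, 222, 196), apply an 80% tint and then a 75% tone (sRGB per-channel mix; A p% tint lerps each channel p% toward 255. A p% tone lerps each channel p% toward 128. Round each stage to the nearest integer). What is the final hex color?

#969e9d

Per channel, c → c + 0.8(255 − c):
  R: 54 + 0.8×(255−54) = 54 + 160.8 = 214.8 → 215
  G: 222 + 26.4 = 248.4 → 248
  B: 196 + 0.8×(255−196) = 196 + 47.2 = 243.2 → 243
After the tint: rgb(215, 248, 243) = #d7f8f3.
Lerp each channel 75% toward 128:
  R: 215 + 0.75×(128−215) = 215 − 65.25 = 149.75 → 150
  G: 248 + 0.75×(128−248) = 248 − 90 = 158 → 158
  B: 243 − 86.25 = 156.75 → 157
rgb(150, 158, 157) = #969e9d.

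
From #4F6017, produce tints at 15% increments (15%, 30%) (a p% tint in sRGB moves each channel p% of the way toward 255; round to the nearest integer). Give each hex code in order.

#4F6017 is rgb(79, 96, 23).
15%: (79 + 26.4 = 105.4→105, 96 + 23.85 = 119.85→120, 23 + 34.8 = 57.8→58) → #69783A
30%: (79 + 52.8 = 131.8→132, 96 + 47.7 = 143.7→144, 23 + 69.6 = 92.6→93) → #84905D

#69783A, #84905D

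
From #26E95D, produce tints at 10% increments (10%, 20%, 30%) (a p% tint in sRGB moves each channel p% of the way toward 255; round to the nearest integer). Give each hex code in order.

#3CEB6D, #51ED7D, #67F08E

#26E95D is rgb(38, 233, 93).
10%: (38 + 21.7 = 59.7→60, 233 + 2.2 = 235.2→235, 93 + 16.2 = 109.2→109) → #3CEB6D
20%: (38 + 43.4 = 81.4→81, 233 + 4.4 = 237.4→237, 93 + 32.4 = 125.4→125) → #51ED7D
30%: (38 + 65.1 = 103.1→103, 233 + 6.6 = 239.6→240, 93 + 48.6 = 141.6→142) → #67F08E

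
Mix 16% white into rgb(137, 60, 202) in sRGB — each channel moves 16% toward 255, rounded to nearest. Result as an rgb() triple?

rgb(156, 91, 210)

Per channel, c → c + 0.16(255 − c):
  R: 137 + 18.88 = 155.88 → 156
  G: 60 + 0.16×(255−60) = 60 + 31.2 = 91.2 → 91
  B: 202 + 0.16×(255−202) = 202 + 8.48 = 210.48 → 210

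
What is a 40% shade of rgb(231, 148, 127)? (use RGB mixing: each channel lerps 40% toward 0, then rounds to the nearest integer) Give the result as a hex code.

#8B594C

Lerp each channel 40% toward 0:
  R: 231 − 92.4 = 138.6 → 139
  G: 148 + 0.4×(0−148) = 148 − 59.2 = 88.8 → 89
  B: 127 + 0.4×(0−127) = 127 − 50.8 = 76.2 → 76
rgb(139, 89, 76) = #8B594C.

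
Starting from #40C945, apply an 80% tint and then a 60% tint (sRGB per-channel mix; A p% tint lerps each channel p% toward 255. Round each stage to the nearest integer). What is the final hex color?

#F0FBF0

#40C945 is rgb(64, 201, 69).
Lerp each channel 80% toward 255:
  R: 64 + 0.8×(255−64) = 64 + 152.8 = 216.8 → 217
  G: 201 + 0.8×(255−201) = 201 + 43.2 = 244.2 → 244
  B: 69 + 0.8×(255−69) = 69 + 148.8 = 217.8 → 218
After the tint: rgb(217, 244, 218) = #D9F4DA.
Per channel, c → c + 0.6(255 − c):
  R: 217 + 0.6×(255−217) = 217 + 22.8 = 239.8 → 240
  G: 244 + 6.6 = 250.6 → 251
  B: 218 + 0.6×(255−218) = 218 + 22.2 = 240.2 → 240
rgb(240, 251, 240) = #F0FBF0.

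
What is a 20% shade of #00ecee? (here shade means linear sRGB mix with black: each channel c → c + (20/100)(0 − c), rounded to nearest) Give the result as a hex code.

#00bdbe

#00ecee is rgb(0, 236, 238).
Per channel, c → c + 0.2(0 − c):
  R: 0 + 0.2×(0−0) = 0 + 0 = 0 → 0
  G: 236 + 0.2×(0−236) = 236 − 47.2 = 188.8 → 189
  B: 238 − 47.6 = 190.4 → 190
rgb(0, 189, 190) = #00bdbe.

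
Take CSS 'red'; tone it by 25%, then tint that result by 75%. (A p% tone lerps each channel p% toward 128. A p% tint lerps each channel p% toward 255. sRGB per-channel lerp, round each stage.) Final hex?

CSS red is rgb(255, 0, 0).
Per channel, c → c + 0.25(128 − c):
  R: 255 + 0.25×(128−255) = 255 − 31.75 = 223.25 → 223
  G: 0 + 0.25×(128−0) = 0 + 32 = 32 → 32
  B: 0 + 32 = 32 → 32
After the tone: rgb(223, 32, 32) = #DF2020.
Lerp each channel 75% toward 255:
  R: 223 + 0.75×(255−223) = 223 + 24 = 247 → 247
  G: 32 + 0.75×(255−32) = 32 + 167.25 = 199.25 → 199
  B: 32 + 0.75×(255−32) = 32 + 167.25 = 199.25 → 199
rgb(247, 199, 199) = #F7C7C7.

#F7C7C7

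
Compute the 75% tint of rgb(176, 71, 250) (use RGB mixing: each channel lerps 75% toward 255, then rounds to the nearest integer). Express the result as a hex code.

Per channel, c → c + 0.75(255 − c):
  R: 176 + 0.75×(255−176) = 176 + 59.25 = 235.25 → 235
  G: 71 + 138 = 209 → 209
  B: 250 + 0.75×(255−250) = 250 + 3.75 = 253.75 → 254
rgb(235, 209, 254) = #ebd1fe.

#ebd1fe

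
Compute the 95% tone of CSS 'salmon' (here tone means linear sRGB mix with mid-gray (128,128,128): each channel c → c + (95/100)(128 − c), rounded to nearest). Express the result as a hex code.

CSS salmon is rgb(250, 128, 114).
Lerp each channel 95% toward 128:
  R: 250 − 115.9 = 134.1 → 134
  G: 128 + 0 = 128 → 128
  B: 114 + 13.3 = 127.3 → 127
rgb(134, 128, 127) = #86807F.

#86807F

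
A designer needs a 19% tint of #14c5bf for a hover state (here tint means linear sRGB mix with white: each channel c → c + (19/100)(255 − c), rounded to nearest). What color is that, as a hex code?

#14c5bf is rgb(20, 197, 191).
Per channel, c → c + 0.19(255 − c):
  R: 20 + 0.19×(255−20) = 20 + 44.65 = 64.65 → 65
  G: 197 + 0.19×(255−197) = 197 + 11.02 = 208.02 → 208
  B: 191 + 12.16 = 203.16 → 203
rgb(65, 208, 203) = #41d0cb.

#41d0cb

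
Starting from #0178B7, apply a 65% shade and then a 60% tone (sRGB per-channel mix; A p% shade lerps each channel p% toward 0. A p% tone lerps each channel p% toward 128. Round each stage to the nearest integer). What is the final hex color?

#4D5E66

#0178B7 is rgb(1, 120, 183).
Per channel, c → c + 0.65(0 − c):
  R: 1 + 0.65×(0−1) = 1 − 0.65 = 0.35 → 0
  G: 120 − 78 = 42 → 42
  B: 183 − 118.95 = 64.05 → 64
After the shade: rgb(0, 42, 64) = #002A40.
A 60% tone moves each channel 60% toward 128:
  R: 0 + 76.8 = 76.8 → 77
  G: 42 + 0.6×(128−42) = 42 + 51.6 = 93.6 → 94
  B: 64 + 0.6×(128−64) = 64 + 38.4 = 102.4 → 102
rgb(77, 94, 102) = #4D5E66.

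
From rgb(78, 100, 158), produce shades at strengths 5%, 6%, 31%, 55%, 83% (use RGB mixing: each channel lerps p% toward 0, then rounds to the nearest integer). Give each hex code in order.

5%: (78 − 3.9 = 74.1→74, 100 − 5 = 95→95, 158 − 7.9 = 150.1→150) → #4A5F96
6%: (78 − 4.68 = 73.32→73, 100 − 6 = 94→94, 158 − 9.48 = 148.52→149) → #495E95
31%: (78 − 24.18 = 53.82→54, 100 − 31 = 69→69, 158 − 48.98 = 109.02→109) → #36456D
55%: (78 − 42.9 = 35.1→35, 100 − 55 = 45→45, 158 − 86.9 = 71.1→71) → #232D47
83%: (78 − 64.74 = 13.26→13, 100 − 83 = 17→17, 158 − 131.14 = 26.86→27) → #0D111B

#4A5F96, #495E95, #36456D, #232D47, #0D111B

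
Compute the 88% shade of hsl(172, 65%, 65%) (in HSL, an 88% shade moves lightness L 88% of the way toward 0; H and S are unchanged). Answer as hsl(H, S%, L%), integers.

L moves 88% from 65 toward 0: 65 − 57.2 = 7.8 → 8.
H and S are unchanged.

hsl(172, 65%, 8%)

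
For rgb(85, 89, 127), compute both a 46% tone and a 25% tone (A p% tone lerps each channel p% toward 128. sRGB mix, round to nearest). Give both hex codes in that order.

#696b7f, #60637f

46% tone:
  R: 85 + 0.46×(128−85) = 85 + 19.78 = 104.78 → 105
  G: 89 + 0.46×(128−89) = 89 + 17.94 = 106.94 → 107
  B: 127 + 0.46×(128−127) = 127 + 0.46 = 127.46 → 127
  → #696b7f
25% tone:
  R: 85 + 10.75 = 95.75 → 96
  G: 89 + 9.75 = 98.75 → 99
  B: 127 + 0.25×(128−127) = 127 + 0.25 = 127.25 → 127
  → #60637f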